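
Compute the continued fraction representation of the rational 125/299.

Run the Euclidean algorithm on 125 and 299; the successive quotients are the partial quotients a_0, a_1, ... (each step inverts the fractional part left over by the previous one):
  125 = 0*299 + 125, so a_0 = 0.
  299 = 2*125 + 49, so a_1 = 2.
  125 = 2*49 + 27, so a_2 = 2.
  49 = 1*27 + 22, so a_3 = 1.
  27 = 1*22 + 5, so a_4 = 1.
  22 = 4*5 + 2, so a_5 = 4.
  5 = 2*2 + 1, so a_6 = 2.
  2 = 2*1 + 0, so a_7 = 2.
The remainder reaches 0 after 8 divisions, so the expansion has 8 partial quotients, read off in order.

[0; 2, 2, 1, 1, 4, 2, 2]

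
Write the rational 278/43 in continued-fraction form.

Run the Euclidean algorithm on 278 and 43; the successive quotients are the partial quotients a_0, a_1, ... (each step inverts the fractional part left over by the previous one):
  278 = 6*43 + 20, so a_0 = 6.
  43 = 2*20 + 3, so a_1 = 2.
  20 = 6*3 + 2, so a_2 = 6.
  3 = 1*2 + 1, so a_3 = 1.
  2 = 2*1 + 0, so a_4 = 2.
The remainder reaches 0 after 5 divisions, so the expansion has 5 partial quotients, read off in order.

[6; 2, 6, 1, 2]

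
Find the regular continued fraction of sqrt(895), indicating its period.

Write x_i = (sqrt(895) + m_i)/d_i with (m_0, d_0) = (0, 1). a_0 = floor(sqrt(895)) = 29, since 29^2 = 841 <= 895 < 900 = 30^2.
Iterate m_{i+1} = d_i*a_i - m_i, d_{i+1} = (895 - m_{i+1}^2)/d_i, a_{i+1} = floor((a_0 + m_{i+1})/d_{i+1}):
  m_1 = 1*29 - 0 = 29, d_1 = (895 - 29^2)/1 = 54/1 = 54, a_1 = floor((29 + 29)/54) = 1.
  m_2 = 54*1 - 29 = 25, d_2 = (895 - 25^2)/54 = 270/54 = 5, a_2 = floor((29 + 25)/5) = 10.
  m_3 = 5*10 - 25 = 25, d_3 = (895 - 25^2)/5 = 270/5 = 54, a_3 = floor((29 + 25)/54) = 1.
  m_4 = 54*1 - 25 = 29, d_4 = (895 - 29^2)/54 = 54/54 = 1, a_4 = floor((29 + 29)/1) = 58.
  m_5 = 1*58 - 29 = 29, d_5 = (895 - 29^2)/1 = 54/1 = 54: (m_5, d_5) = (m_1, d_1) = (29, 54), so from here the quotients repeat a_1, ..., a_4; the period length is 4.
Hence the expansion of sqrt(895) is a_0 = 29 followed by the repeating block 1, 10, 1, 58 (period 4).

[29; (1, 10, 1, 58)]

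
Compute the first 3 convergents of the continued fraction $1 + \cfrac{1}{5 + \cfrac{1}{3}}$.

Using the convergent recurrence p_i = a_i*p_{i-1} + p_{i-2}, q_i = a_i*q_{i-1} + q_{i-2} with p_{-2}=0, p_{-1}=1, q_{-2}=1, q_{-1}=0:
  i=0: a_0=1, p_0 = 1*1 + 0 = 1, q_0 = 1*0 + 1 = 1.
  i=1: a_1=5, p_1 = 5*1 + 1 = 6, q_1 = 5*1 + 0 = 5.
  i=2: a_2=3, p_2 = 3*6 + 1 = 19, q_2 = 3*5 + 1 = 16.

1/1, 6/5, 19/16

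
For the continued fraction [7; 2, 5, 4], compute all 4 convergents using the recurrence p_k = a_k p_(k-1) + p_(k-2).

Using the convergent recurrence p_i = a_i*p_{i-1} + p_{i-2}, q_i = a_i*q_{i-1} + q_{i-2} with p_{-2}=0, p_{-1}=1, q_{-2}=1, q_{-1}=0:
  i=0: a_0=7, p_0 = 7*1 + 0 = 7, q_0 = 7*0 + 1 = 1.
  i=1: a_1=2, p_1 = 2*7 + 1 = 15, q_1 = 2*1 + 0 = 2.
  i=2: a_2=5, p_2 = 5*15 + 7 = 82, q_2 = 5*2 + 1 = 11.
  i=3: a_3=4, p_3 = 4*82 + 15 = 343, q_3 = 4*11 + 2 = 46.

7/1, 15/2, 82/11, 343/46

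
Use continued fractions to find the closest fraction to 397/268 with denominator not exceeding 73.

40/27

Expand x = 397/268 as a continued fraction with the Euclidean algorithm:
  397 = 1*268 + 129, so a_0 = 1.
  268 = 2*129 + 10, so a_1 = 2.
  129 = 12*10 + 9, so a_2 = 12.
  10 = 1*9 + 1, so a_3 = 1.
  9 = 9*1 + 0, so a_4 = 9.
so x = [1; 2, 12, 1, 9].
Convergents (p_i = a_i*p_{i-1} + p_{i-2}, q_i = a_i*q_{i-1} + q_{i-2} with p_{-2}=0, p_{-1}=1, q_{-2}=1, q_{-1}=0), until the denominator exceeds 73:
  i=0: a_0=1, p_0 = 1*1 + 0 = 1, q_0 = 1*0 + 1 = 1.
  i=1: a_1=2, p_1 = 2*1 + 1 = 3, q_1 = 2*1 + 0 = 2.
  i=2: a_2=12, p_2 = 12*3 + 1 = 37, q_2 = 12*2 + 1 = 25.
  i=3: a_3=1, p_3 = 1*37 + 3 = 40, q_3 = 1*25 + 2 = 27.
  i=4: a_4=9, p_4 = 9*40 + 37 = 397, q_4 = 9*27 + 25 = 268.
q_4 = 268 > 73, so the last convergent with denominator <= 73 is p_3/q_3 = 40/27.
The closest fraction with denominator <= 73 is either p_3/q_3 or the intermediate fraction (k*p_3 + p_2)/(k*q_3 + q_2) with the largest k >= 1 whose denominator stays <= 73; these approach x as k grows, and every other convergent or intermediate fraction in range is farther away.
Largest k: floor((73 - q_2)/q_3) = floor((73 - 25)/27) = 1.
That gives (1*40 + 37)/(1*27 + 25) = 77/52.
Compare the errors: |x - 40/27| = |397*27 - 40*268|/(268*27) = 1/7236, and |x - 77/52| = |397*52 - 77*268|/(268*52) = 8/13936.
Cross-multiplying, 1*13936 = 13936 < 57888 = 8*7236, so 1/7236 is smaller: the convergent 40/27 is closer to x than 77/52.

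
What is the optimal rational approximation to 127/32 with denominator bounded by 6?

Expand x = 127/32 as a continued fraction with the Euclidean algorithm:
  127 = 3*32 + 31, so a_0 = 3.
  32 = 1*31 + 1, so a_1 = 1.
  31 = 31*1 + 0, so a_2 = 31.
so x = [3; 1, 31].
Convergents (p_i = a_i*p_{i-1} + p_{i-2}, q_i = a_i*q_{i-1} + q_{i-2} with p_{-2}=0, p_{-1}=1, q_{-2}=1, q_{-1}=0), until the denominator exceeds 6:
  i=0: a_0=3, p_0 = 3*1 + 0 = 3, q_0 = 3*0 + 1 = 1.
  i=1: a_1=1, p_1 = 1*3 + 1 = 4, q_1 = 1*1 + 0 = 1.
  i=2: a_2=31, p_2 = 31*4 + 3 = 127, q_2 = 31*1 + 1 = 32.
q_2 = 32 > 6, so the last convergent with denominator <= 6 is p_1/q_1 = 4/1.
The closest fraction with denominator <= 6 is either p_1/q_1 or the intermediate fraction (k*p_1 + p_0)/(k*q_1 + q_0) with the largest k >= 1 whose denominator stays <= 6; these approach x as k grows, and every other convergent or intermediate fraction in range is farther away.
Largest k: floor((6 - q_0)/q_1) = floor((6 - 1)/1) = 5.
That gives (5*4 + 3)/(5*1 + 1) = 23/6.
Compare the errors: |x - 4/1| = |127*1 - 4*32|/(32*1) = 1/32, and |x - 23/6| = |127*6 - 23*32|/(32*6) = 26/192.
Cross-multiplying, 1*192 = 192 < 832 = 26*32, so 1/32 is smaller: the convergent 4/1 is closer to x than 23/6.

4/1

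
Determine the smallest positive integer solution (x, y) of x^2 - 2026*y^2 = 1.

(x, y) = (4051, 90)

First expand sqrt(2026) as a continued fraction. With x_i = (sqrt(2026) + m_i)/d_i and (m_0, d_0) = (0, 1): a_0 = floor(sqrt(2026)) = 45, since 45^2 = 2025 <= 2026 < 2116 = 46^2.
Iterate m_{i+1} = d_i*a_i - m_i, d_{i+1} = (2026 - m_{i+1}^2)/d_i, a_{i+1} = floor((a_0 + m_{i+1})/d_{i+1}):
  m_1 = 1*45 - 0 = 45, d_1 = (2026 - 45^2)/1 = 1/1 = 1, a_1 = floor((45 + 45)/1) = 90.
  m_2 = 1*90 - 45 = 45, d_2 = (2026 - 45^2)/1 = 1/1 = 1: (m_2, d_2) = (m_1, d_1) = (45, 1), so from here the quotient a_1 repeats; the period length is 1.
So sqrt(2026) = [45; (90)] with period length k = 1.
k is odd, so (p_{k-1}, q_{k-1}) only solves x^2 - 2026y^2 = -1 and the fundamental solution of x^2 - 2026y^2 = 1 is (p_{2k-1}, q_{2k-1}) = (p_1, q_1); compute convergents through index 1, running through the period twice.
Convergents (p_i = a_i*p_{i-1} + p_{i-2}, q_i = a_i*q_{i-1} + q_{i-2} with p_{-2}=0, p_{-1}=1, q_{-2}=1, q_{-1}=0):
  i=0: a_0=45, p_0 = 45*1 + 0 = 45, q_0 = 45*0 + 1 = 1.
  i=1: a_1=90, p_1 = 90*45 + 1 = 4051, q_1 = 90*1 + 0 = 90.
Indeed p_0^2 - 2026*q_0^2 = 2025 - 2026 = -1, not +1.
Check: 4051^2 - 2026*90^2 = 16410601 - 16410600 = 1, so (x, y) = (4051, 90) solves the equation, and by the theorem it is the least positive solution.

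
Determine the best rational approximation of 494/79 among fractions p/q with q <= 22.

25/4

Expand x = 494/79 as a continued fraction with the Euclidean algorithm:
  494 = 6*79 + 20, so a_0 = 6.
  79 = 3*20 + 19, so a_1 = 3.
  20 = 1*19 + 1, so a_2 = 1.
  19 = 19*1 + 0, so a_3 = 19.
so x = [6; 3, 1, 19].
Convergents (p_i = a_i*p_{i-1} + p_{i-2}, q_i = a_i*q_{i-1} + q_{i-2} with p_{-2}=0, p_{-1}=1, q_{-2}=1, q_{-1}=0), until the denominator exceeds 22:
  i=0: a_0=6, p_0 = 6*1 + 0 = 6, q_0 = 6*0 + 1 = 1.
  i=1: a_1=3, p_1 = 3*6 + 1 = 19, q_1 = 3*1 + 0 = 3.
  i=2: a_2=1, p_2 = 1*19 + 6 = 25, q_2 = 1*3 + 1 = 4.
  i=3: a_3=19, p_3 = 19*25 + 19 = 494, q_3 = 19*4 + 3 = 79.
q_3 = 79 > 22, so the last convergent with denominator <= 22 is p_2/q_2 = 25/4.
The closest fraction with denominator <= 22 is either p_2/q_2 or the intermediate fraction (k*p_2 + p_1)/(k*q_2 + q_1) with the largest k >= 1 whose denominator stays <= 22; these approach x as k grows, and every other convergent or intermediate fraction in range is farther away.
Largest k: floor((22 - q_1)/q_2) = floor((22 - 3)/4) = 4.
That gives (4*25 + 19)/(4*4 + 3) = 119/19.
Compare the errors: |x - 25/4| = |494*4 - 25*79|/(79*4) = 1/316, and |x - 119/19| = |494*19 - 119*79|/(79*19) = 15/1501.
Cross-multiplying, 1*1501 = 1501 < 4740 = 15*316, so 1/316 is smaller: the convergent 25/4 is closer to x than 119/19.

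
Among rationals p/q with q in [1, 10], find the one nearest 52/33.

Expand x = 52/33 as a continued fraction with the Euclidean algorithm:
  52 = 1*33 + 19, so a_0 = 1.
  33 = 1*19 + 14, so a_1 = 1.
  19 = 1*14 + 5, so a_2 = 1.
  14 = 2*5 + 4, so a_3 = 2.
  5 = 1*4 + 1, so a_4 = 1.
  4 = 4*1 + 0, so a_5 = 4.
so x = [1; 1, 1, 2, 1, 4].
Convergents (p_i = a_i*p_{i-1} + p_{i-2}, q_i = a_i*q_{i-1} + q_{i-2} with p_{-2}=0, p_{-1}=1, q_{-2}=1, q_{-1}=0), until the denominator exceeds 10:
  i=0: a_0=1, p_0 = 1*1 + 0 = 1, q_0 = 1*0 + 1 = 1.
  i=1: a_1=1, p_1 = 1*1 + 1 = 2, q_1 = 1*1 + 0 = 1.
  i=2: a_2=1, p_2 = 1*2 + 1 = 3, q_2 = 1*1 + 1 = 2.
  i=3: a_3=2, p_3 = 2*3 + 2 = 8, q_3 = 2*2 + 1 = 5.
  i=4: a_4=1, p_4 = 1*8 + 3 = 11, q_4 = 1*5 + 2 = 7.
  i=5: a_5=4, p_5 = 4*11 + 8 = 52, q_5 = 4*7 + 5 = 33.
q_5 = 33 > 10, so the last convergent with denominator <= 10 is p_4/q_4 = 11/7.
The closest fraction with denominator <= 10 is either p_4/q_4 or the intermediate fraction (k*p_4 + p_3)/(k*q_4 + q_3) with the largest k >= 1 whose denominator stays <= 10; these approach x as k grows, and every other convergent or intermediate fraction in range is farther away.
Largest k: floor((10 - q_3)/q_4) = floor((10 - 5)/7) = 0.
Since k = 0, no intermediate fraction beyond p_4/q_4 has denominator <= 10, so the convergent 11/7 is the closest (its error is |52*7 - 11*33|/(33*7) = 1/231).

11/7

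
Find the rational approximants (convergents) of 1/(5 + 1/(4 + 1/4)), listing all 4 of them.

0/1, 1/5, 4/21, 17/89

Using the convergent recurrence p_i = a_i*p_{i-1} + p_{i-2}, q_i = a_i*q_{i-1} + q_{i-2} with p_{-2}=0, p_{-1}=1, q_{-2}=1, q_{-1}=0:
  i=0: a_0=0, p_0 = 0*1 + 0 = 0, q_0 = 0*0 + 1 = 1.
  i=1: a_1=5, p_1 = 5*0 + 1 = 1, q_1 = 5*1 + 0 = 5.
  i=2: a_2=4, p_2 = 4*1 + 0 = 4, q_2 = 4*5 + 1 = 21.
  i=3: a_3=4, p_3 = 4*4 + 1 = 17, q_3 = 4*21 + 5 = 89.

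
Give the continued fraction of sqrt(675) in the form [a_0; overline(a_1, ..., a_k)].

[25; overline(1, 50)]

Write x_i = (sqrt(675) + m_i)/d_i with (m_0, d_0) = (0, 1). a_0 = floor(sqrt(675)) = 25, since 25^2 = 625 <= 675 < 676 = 26^2.
Iterate m_{i+1} = d_i*a_i - m_i, d_{i+1} = (675 - m_{i+1}^2)/d_i, a_{i+1} = floor((a_0 + m_{i+1})/d_{i+1}):
  m_1 = 1*25 - 0 = 25, d_1 = (675 - 25^2)/1 = 50/1 = 50, a_1 = floor((25 + 25)/50) = 1.
  m_2 = 50*1 - 25 = 25, d_2 = (675 - 25^2)/50 = 50/50 = 1, a_2 = floor((25 + 25)/1) = 50.
  m_3 = 1*50 - 25 = 25, d_3 = (675 - 25^2)/1 = 50/1 = 50: (m_3, d_3) = (m_1, d_1) = (25, 50), so from here the quotients repeat a_1, a_2; the period length is 2.
Hence the expansion of sqrt(675) is a_0 = 25 followed by the repeating block 1, 50 (period 2).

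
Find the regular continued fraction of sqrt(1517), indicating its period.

Write x_i = (sqrt(1517) + m_i)/d_i with (m_0, d_0) = (0, 1). a_0 = floor(sqrt(1517)) = 38, since 38^2 = 1444 <= 1517 < 1521 = 39^2.
Iterate m_{i+1} = d_i*a_i - m_i, d_{i+1} = (1517 - m_{i+1}^2)/d_i, a_{i+1} = floor((a_0 + m_{i+1})/d_{i+1}):
  m_1 = 1*38 - 0 = 38, d_1 = (1517 - 38^2)/1 = 73/1 = 73, a_1 = floor((38 + 38)/73) = 1.
  m_2 = 73*1 - 38 = 35, d_2 = (1517 - 35^2)/73 = 292/73 = 4, a_2 = floor((38 + 35)/4) = 18.
  m_3 = 4*18 - 35 = 37, d_3 = (1517 - 37^2)/4 = 148/4 = 37, a_3 = floor((38 + 37)/37) = 2.
  m_4 = 37*2 - 37 = 37, d_4 = (1517 - 37^2)/37 = 148/37 = 4, a_4 = floor((38 + 37)/4) = 18.
  m_5 = 4*18 - 37 = 35, d_5 = (1517 - 35^2)/4 = 292/4 = 73, a_5 = floor((38 + 35)/73) = 1.
  m_6 = 73*1 - 35 = 38, d_6 = (1517 - 38^2)/73 = 73/73 = 1, a_6 = floor((38 + 38)/1) = 76.
  m_7 = 1*76 - 38 = 38, d_7 = (1517 - 38^2)/1 = 73/1 = 73: (m_7, d_7) = (m_1, d_1) = (38, 73), so from here the quotients repeat a_1, ..., a_6; the period length is 6.
Hence the expansion of sqrt(1517) is a_0 = 38 followed by the repeating block 1, 18, 2, 18, 1, 76 (period 6).

[38; (1, 18, 2, 18, 1, 76)]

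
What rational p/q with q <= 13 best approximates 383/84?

Expand x = 383/84 as a continued fraction with the Euclidean algorithm:
  383 = 4*84 + 47, so a_0 = 4.
  84 = 1*47 + 37, so a_1 = 1.
  47 = 1*37 + 10, so a_2 = 1.
  37 = 3*10 + 7, so a_3 = 3.
  10 = 1*7 + 3, so a_4 = 1.
  7 = 2*3 + 1, so a_5 = 2.
  3 = 3*1 + 0, so a_6 = 3.
so x = [4; 1, 1, 3, 1, 2, 3].
Convergents (p_i = a_i*p_{i-1} + p_{i-2}, q_i = a_i*q_{i-1} + q_{i-2} with p_{-2}=0, p_{-1}=1, q_{-2}=1, q_{-1}=0), until the denominator exceeds 13:
  i=0: a_0=4, p_0 = 4*1 + 0 = 4, q_0 = 4*0 + 1 = 1.
  i=1: a_1=1, p_1 = 1*4 + 1 = 5, q_1 = 1*1 + 0 = 1.
  i=2: a_2=1, p_2 = 1*5 + 4 = 9, q_2 = 1*1 + 1 = 2.
  i=3: a_3=3, p_3 = 3*9 + 5 = 32, q_3 = 3*2 + 1 = 7.
  i=4: a_4=1, p_4 = 1*32 + 9 = 41, q_4 = 1*7 + 2 = 9.
  i=5: a_5=2, p_5 = 2*41 + 32 = 114, q_5 = 2*9 + 7 = 25.
q_5 = 25 > 13, so the last convergent with denominator <= 13 is p_4/q_4 = 41/9.
The closest fraction with denominator <= 13 is either p_4/q_4 or the intermediate fraction (k*p_4 + p_3)/(k*q_4 + q_3) with the largest k >= 1 whose denominator stays <= 13; these approach x as k grows, and every other convergent or intermediate fraction in range is farther away.
Largest k: floor((13 - q_3)/q_4) = floor((13 - 7)/9) = 0.
Since k = 0, no intermediate fraction beyond p_4/q_4 has denominator <= 13, so the convergent 41/9 is the closest (its error is |383*9 - 41*84|/(84*9) = 3/756).

41/9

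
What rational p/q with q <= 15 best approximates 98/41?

31/13

Expand x = 98/41 as a continued fraction with the Euclidean algorithm:
  98 = 2*41 + 16, so a_0 = 2.
  41 = 2*16 + 9, so a_1 = 2.
  16 = 1*9 + 7, so a_2 = 1.
  9 = 1*7 + 2, so a_3 = 1.
  7 = 3*2 + 1, so a_4 = 3.
  2 = 2*1 + 0, so a_5 = 2.
so x = [2; 2, 1, 1, 3, 2].
Convergents (p_i = a_i*p_{i-1} + p_{i-2}, q_i = a_i*q_{i-1} + q_{i-2} with p_{-2}=0, p_{-1}=1, q_{-2}=1, q_{-1}=0), until the denominator exceeds 15:
  i=0: a_0=2, p_0 = 2*1 + 0 = 2, q_0 = 2*0 + 1 = 1.
  i=1: a_1=2, p_1 = 2*2 + 1 = 5, q_1 = 2*1 + 0 = 2.
  i=2: a_2=1, p_2 = 1*5 + 2 = 7, q_2 = 1*2 + 1 = 3.
  i=3: a_3=1, p_3 = 1*7 + 5 = 12, q_3 = 1*3 + 2 = 5.
  i=4: a_4=3, p_4 = 3*12 + 7 = 43, q_4 = 3*5 + 3 = 18.
q_4 = 18 > 15, so the last convergent with denominator <= 15 is p_3/q_3 = 12/5.
The closest fraction with denominator <= 15 is either p_3/q_3 or the intermediate fraction (k*p_3 + p_2)/(k*q_3 + q_2) with the largest k >= 1 whose denominator stays <= 15; these approach x as k grows, and every other convergent or intermediate fraction in range is farther away.
Largest k: floor((15 - q_2)/q_3) = floor((15 - 3)/5) = 2.
That gives (2*12 + 7)/(2*5 + 3) = 31/13.
Compare the errors: |x - 12/5| = |98*5 - 12*41|/(41*5) = 2/205, and |x - 31/13| = |98*13 - 31*41|/(41*13) = 3/533.
Cross-multiplying, 3*205 = 615 < 1066 = 2*533, so 3/533 is smaller: the intermediate fraction 31/13 is closer to x than 12/5.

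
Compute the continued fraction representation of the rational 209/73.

[2; 1, 6, 3, 3]

Run the Euclidean algorithm on 209 and 73; the successive quotients are the partial quotients a_0, a_1, ... (each step inverts the fractional part left over by the previous one):
  209 = 2*73 + 63, so a_0 = 2.
  73 = 1*63 + 10, so a_1 = 1.
  63 = 6*10 + 3, so a_2 = 6.
  10 = 3*3 + 1, so a_3 = 3.
  3 = 3*1 + 0, so a_4 = 3.
The remainder reaches 0 after 5 divisions, so the expansion has 5 partial quotients, read off in order.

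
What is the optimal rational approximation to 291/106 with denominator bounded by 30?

74/27

Expand x = 291/106 as a continued fraction with the Euclidean algorithm:
  291 = 2*106 + 79, so a_0 = 2.
  106 = 1*79 + 27, so a_1 = 1.
  79 = 2*27 + 25, so a_2 = 2.
  27 = 1*25 + 2, so a_3 = 1.
  25 = 12*2 + 1, so a_4 = 12.
  2 = 2*1 + 0, so a_5 = 2.
so x = [2; 1, 2, 1, 12, 2].
Convergents (p_i = a_i*p_{i-1} + p_{i-2}, q_i = a_i*q_{i-1} + q_{i-2} with p_{-2}=0, p_{-1}=1, q_{-2}=1, q_{-1}=0), until the denominator exceeds 30:
  i=0: a_0=2, p_0 = 2*1 + 0 = 2, q_0 = 2*0 + 1 = 1.
  i=1: a_1=1, p_1 = 1*2 + 1 = 3, q_1 = 1*1 + 0 = 1.
  i=2: a_2=2, p_2 = 2*3 + 2 = 8, q_2 = 2*1 + 1 = 3.
  i=3: a_3=1, p_3 = 1*8 + 3 = 11, q_3 = 1*3 + 1 = 4.
  i=4: a_4=12, p_4 = 12*11 + 8 = 140, q_4 = 12*4 + 3 = 51.
q_4 = 51 > 30, so the last convergent with denominator <= 30 is p_3/q_3 = 11/4.
The closest fraction with denominator <= 30 is either p_3/q_3 or the intermediate fraction (k*p_3 + p_2)/(k*q_3 + q_2) with the largest k >= 1 whose denominator stays <= 30; these approach x as k grows, and every other convergent or intermediate fraction in range is farther away.
Largest k: floor((30 - q_2)/q_3) = floor((30 - 3)/4) = 6.
That gives (6*11 + 8)/(6*4 + 3) = 74/27.
Compare the errors: |x - 11/4| = |291*4 - 11*106|/(106*4) = 2/424, and |x - 74/27| = |291*27 - 74*106|/(106*27) = 13/2862.
Cross-multiplying, 13*424 = 5512 < 5724 = 2*2862, so 13/2862 is smaller: the intermediate fraction 74/27 is closer to x than 11/4.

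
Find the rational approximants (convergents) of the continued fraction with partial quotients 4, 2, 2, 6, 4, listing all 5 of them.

4/1, 9/2, 22/5, 141/32, 586/133

Using the convergent recurrence p_i = a_i*p_{i-1} + p_{i-2}, q_i = a_i*q_{i-1} + q_{i-2} with p_{-2}=0, p_{-1}=1, q_{-2}=1, q_{-1}=0:
  i=0: a_0=4, p_0 = 4*1 + 0 = 4, q_0 = 4*0 + 1 = 1.
  i=1: a_1=2, p_1 = 2*4 + 1 = 9, q_1 = 2*1 + 0 = 2.
  i=2: a_2=2, p_2 = 2*9 + 4 = 22, q_2 = 2*2 + 1 = 5.
  i=3: a_3=6, p_3 = 6*22 + 9 = 141, q_3 = 6*5 + 2 = 32.
  i=4: a_4=4, p_4 = 4*141 + 22 = 586, q_4 = 4*32 + 5 = 133.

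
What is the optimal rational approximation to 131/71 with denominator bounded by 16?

Expand x = 131/71 as a continued fraction with the Euclidean algorithm:
  131 = 1*71 + 60, so a_0 = 1.
  71 = 1*60 + 11, so a_1 = 1.
  60 = 5*11 + 5, so a_2 = 5.
  11 = 2*5 + 1, so a_3 = 2.
  5 = 5*1 + 0, so a_4 = 5.
so x = [1; 1, 5, 2, 5].
Convergents (p_i = a_i*p_{i-1} + p_{i-2}, q_i = a_i*q_{i-1} + q_{i-2} with p_{-2}=0, p_{-1}=1, q_{-2}=1, q_{-1}=0), until the denominator exceeds 16:
  i=0: a_0=1, p_0 = 1*1 + 0 = 1, q_0 = 1*0 + 1 = 1.
  i=1: a_1=1, p_1 = 1*1 + 1 = 2, q_1 = 1*1 + 0 = 1.
  i=2: a_2=5, p_2 = 5*2 + 1 = 11, q_2 = 5*1 + 1 = 6.
  i=3: a_3=2, p_3 = 2*11 + 2 = 24, q_3 = 2*6 + 1 = 13.
  i=4: a_4=5, p_4 = 5*24 + 11 = 131, q_4 = 5*13 + 6 = 71.
q_4 = 71 > 16, so the last convergent with denominator <= 16 is p_3/q_3 = 24/13.
The closest fraction with denominator <= 16 is either p_3/q_3 or the intermediate fraction (k*p_3 + p_2)/(k*q_3 + q_2) with the largest k >= 1 whose denominator stays <= 16; these approach x as k grows, and every other convergent or intermediate fraction in range is farther away.
Largest k: floor((16 - q_2)/q_3) = floor((16 - 6)/13) = 0.
Since k = 0, no intermediate fraction beyond p_3/q_3 has denominator <= 16, so the convergent 24/13 is the closest (its error is |131*13 - 24*71|/(71*13) = 1/923).

24/13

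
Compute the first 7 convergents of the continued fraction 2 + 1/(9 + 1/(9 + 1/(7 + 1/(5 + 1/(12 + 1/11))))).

Using the convergent recurrence p_i = a_i*p_{i-1} + p_{i-2}, q_i = a_i*q_{i-1} + q_{i-2} with p_{-2}=0, p_{-1}=1, q_{-2}=1, q_{-1}=0:
  i=0: a_0=2, p_0 = 2*1 + 0 = 2, q_0 = 2*0 + 1 = 1.
  i=1: a_1=9, p_1 = 9*2 + 1 = 19, q_1 = 9*1 + 0 = 9.
  i=2: a_2=9, p_2 = 9*19 + 2 = 173, q_2 = 9*9 + 1 = 82.
  i=3: a_3=7, p_3 = 7*173 + 19 = 1230, q_3 = 7*82 + 9 = 583.
  i=4: a_4=5, p_4 = 5*1230 + 173 = 6323, q_4 = 5*583 + 82 = 2997.
  i=5: a_5=12, p_5 = 12*6323 + 1230 = 77106, q_5 = 12*2997 + 583 = 36547.
  i=6: a_6=11, p_6 = 11*77106 + 6323 = 854489, q_6 = 11*36547 + 2997 = 405014.

2/1, 19/9, 173/82, 1230/583, 6323/2997, 77106/36547, 854489/405014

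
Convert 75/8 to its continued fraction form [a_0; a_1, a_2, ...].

[9; 2, 1, 2]

Run the Euclidean algorithm on 75 and 8; the successive quotients are the partial quotients a_0, a_1, ... (each step inverts the fractional part left over by the previous one):
  75 = 9*8 + 3, so a_0 = 9.
  8 = 2*3 + 2, so a_1 = 2.
  3 = 1*2 + 1, so a_2 = 1.
  2 = 2*1 + 0, so a_3 = 2.
The remainder reaches 0 after 4 divisions, so the expansion has 4 partial quotients, read off in order.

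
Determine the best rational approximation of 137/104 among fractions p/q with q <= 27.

Expand x = 137/104 as a continued fraction with the Euclidean algorithm:
  137 = 1*104 + 33, so a_0 = 1.
  104 = 3*33 + 5, so a_1 = 3.
  33 = 6*5 + 3, so a_2 = 6.
  5 = 1*3 + 2, so a_3 = 1.
  3 = 1*2 + 1, so a_4 = 1.
  2 = 2*1 + 0, so a_5 = 2.
so x = [1; 3, 6, 1, 1, 2].
Convergents (p_i = a_i*p_{i-1} + p_{i-2}, q_i = a_i*q_{i-1} + q_{i-2} with p_{-2}=0, p_{-1}=1, q_{-2}=1, q_{-1}=0), until the denominator exceeds 27:
  i=0: a_0=1, p_0 = 1*1 + 0 = 1, q_0 = 1*0 + 1 = 1.
  i=1: a_1=3, p_1 = 3*1 + 1 = 4, q_1 = 3*1 + 0 = 3.
  i=2: a_2=6, p_2 = 6*4 + 1 = 25, q_2 = 6*3 + 1 = 19.
  i=3: a_3=1, p_3 = 1*25 + 4 = 29, q_3 = 1*19 + 3 = 22.
  i=4: a_4=1, p_4 = 1*29 + 25 = 54, q_4 = 1*22 + 19 = 41.
q_4 = 41 > 27, so the last convergent with denominator <= 27 is p_3/q_3 = 29/22.
The closest fraction with denominator <= 27 is either p_3/q_3 or the intermediate fraction (k*p_3 + p_2)/(k*q_3 + q_2) with the largest k >= 1 whose denominator stays <= 27; these approach x as k grows, and every other convergent or intermediate fraction in range is farther away.
Largest k: floor((27 - q_2)/q_3) = floor((27 - 19)/22) = 0.
Since k = 0, no intermediate fraction beyond p_3/q_3 has denominator <= 27, so the convergent 29/22 is the closest (its error is |137*22 - 29*104|/(104*22) = 2/2288).

29/22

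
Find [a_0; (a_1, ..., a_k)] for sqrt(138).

Write x_i = (sqrt(138) + m_i)/d_i with (m_0, d_0) = (0, 1). a_0 = floor(sqrt(138)) = 11, since 11^2 = 121 <= 138 < 144 = 12^2.
Iterate m_{i+1} = d_i*a_i - m_i, d_{i+1} = (138 - m_{i+1}^2)/d_i, a_{i+1} = floor((a_0 + m_{i+1})/d_{i+1}):
  m_1 = 1*11 - 0 = 11, d_1 = (138 - 11^2)/1 = 17/1 = 17, a_1 = floor((11 + 11)/17) = 1.
  m_2 = 17*1 - 11 = 6, d_2 = (138 - 6^2)/17 = 102/17 = 6, a_2 = floor((11 + 6)/6) = 2.
  m_3 = 6*2 - 6 = 6, d_3 = (138 - 6^2)/6 = 102/6 = 17, a_3 = floor((11 + 6)/17) = 1.
  m_4 = 17*1 - 6 = 11, d_4 = (138 - 11^2)/17 = 17/17 = 1, a_4 = floor((11 + 11)/1) = 22.
  m_5 = 1*22 - 11 = 11, d_5 = (138 - 11^2)/1 = 17/1 = 17: (m_5, d_5) = (m_1, d_1) = (11, 17), so from here the quotients repeat a_1, ..., a_4; the period length is 4.
Hence the expansion of sqrt(138) is a_0 = 11 followed by the repeating block 1, 2, 1, 22 (period 4).

[11; (1, 2, 1, 22)]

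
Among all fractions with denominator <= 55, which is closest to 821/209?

55/14

Expand x = 821/209 as a continued fraction with the Euclidean algorithm:
  821 = 3*209 + 194, so a_0 = 3.
  209 = 1*194 + 15, so a_1 = 1.
  194 = 12*15 + 14, so a_2 = 12.
  15 = 1*14 + 1, so a_3 = 1.
  14 = 14*1 + 0, so a_4 = 14.
so x = [3; 1, 12, 1, 14].
Convergents (p_i = a_i*p_{i-1} + p_{i-2}, q_i = a_i*q_{i-1} + q_{i-2} with p_{-2}=0, p_{-1}=1, q_{-2}=1, q_{-1}=0), until the denominator exceeds 55:
  i=0: a_0=3, p_0 = 3*1 + 0 = 3, q_0 = 3*0 + 1 = 1.
  i=1: a_1=1, p_1 = 1*3 + 1 = 4, q_1 = 1*1 + 0 = 1.
  i=2: a_2=12, p_2 = 12*4 + 3 = 51, q_2 = 12*1 + 1 = 13.
  i=3: a_3=1, p_3 = 1*51 + 4 = 55, q_3 = 1*13 + 1 = 14.
  i=4: a_4=14, p_4 = 14*55 + 51 = 821, q_4 = 14*14 + 13 = 209.
q_4 = 209 > 55, so the last convergent with denominator <= 55 is p_3/q_3 = 55/14.
The closest fraction with denominator <= 55 is either p_3/q_3 or the intermediate fraction (k*p_3 + p_2)/(k*q_3 + q_2) with the largest k >= 1 whose denominator stays <= 55; these approach x as k grows, and every other convergent or intermediate fraction in range is farther away.
Largest k: floor((55 - q_2)/q_3) = floor((55 - 13)/14) = 3.
That gives (3*55 + 51)/(3*14 + 13) = 216/55.
Compare the errors: |x - 55/14| = |821*14 - 55*209|/(209*14) = 1/2926, and |x - 216/55| = |821*55 - 216*209|/(209*55) = 11/11495.
Cross-multiplying, 1*11495 = 11495 < 32186 = 11*2926, so 1/2926 is smaller: the convergent 55/14 is closer to x than 216/55.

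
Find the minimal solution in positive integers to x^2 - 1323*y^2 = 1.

(x, y) = (3650401, 100360)

First expand sqrt(1323) as a continued fraction. With x_i = (sqrt(1323) + m_i)/d_i and (m_0, d_0) = (0, 1): a_0 = floor(sqrt(1323)) = 36, since 36^2 = 1296 <= 1323 < 1369 = 37^2.
Iterate m_{i+1} = d_i*a_i - m_i, d_{i+1} = (1323 - m_{i+1}^2)/d_i, a_{i+1} = floor((a_0 + m_{i+1})/d_{i+1}):
  m_1 = 1*36 - 0 = 36, d_1 = (1323 - 36^2)/1 = 27/1 = 27, a_1 = floor((36 + 36)/27) = 2.
  m_2 = 27*2 - 36 = 18, d_2 = (1323 - 18^2)/27 = 999/27 = 37, a_2 = floor((36 + 18)/37) = 1.
  m_3 = 37*1 - 18 = 19, d_3 = (1323 - 19^2)/37 = 962/37 = 26, a_3 = floor((36 + 19)/26) = 2.
  m_4 = 26*2 - 19 = 33, d_4 = (1323 - 33^2)/26 = 234/26 = 9, a_4 = floor((36 + 33)/9) = 7.
  m_5 = 9*7 - 33 = 30, d_5 = (1323 - 30^2)/9 = 423/9 = 47, a_5 = floor((36 + 30)/47) = 1.
  m_6 = 47*1 - 30 = 17, d_6 = (1323 - 17^2)/47 = 1034/47 = 22, a_6 = floor((36 + 17)/22) = 2.
  m_7 = 22*2 - 17 = 27, d_7 = (1323 - 27^2)/22 = 594/22 = 27, a_7 = floor((36 + 27)/27) = 2.
  m_8 = 27*2 - 27 = 27, d_8 = (1323 - 27^2)/27 = 594/27 = 22, a_8 = floor((36 + 27)/22) = 2.
  m_9 = 22*2 - 27 = 17, d_9 = (1323 - 17^2)/22 = 1034/22 = 47, a_9 = floor((36 + 17)/47) = 1.
  m_10 = 47*1 - 17 = 30, d_10 = (1323 - 30^2)/47 = 423/47 = 9, a_10 = floor((36 + 30)/9) = 7.
  m_11 = 9*7 - 30 = 33, d_11 = (1323 - 33^2)/9 = 234/9 = 26, a_11 = floor((36 + 33)/26) = 2.
  m_12 = 26*2 - 33 = 19, d_12 = (1323 - 19^2)/26 = 962/26 = 37, a_12 = floor((36 + 19)/37) = 1.
  m_13 = 37*1 - 19 = 18, d_13 = (1323 - 18^2)/37 = 999/37 = 27, a_13 = floor((36 + 18)/27) = 2.
  m_14 = 27*2 - 18 = 36, d_14 = (1323 - 36^2)/27 = 27/27 = 1, a_14 = floor((36 + 36)/1) = 72.
  m_15 = 1*72 - 36 = 36, d_15 = (1323 - 36^2)/1 = 27/1 = 27: (m_15, d_15) = (m_1, d_1) = (36, 27), so from here the quotients repeat a_1, ..., a_14; the period length is 14.
So sqrt(1323) = [36; (2, 1, 2, 7, 1, 2, 2, 2, 1, 7, 2, 1, 2, 72)] with period length k = 14.
k is even, so the fundamental solution of x^2 - 1323y^2 = 1 is (p_{k-1}, q_{k-1}) = (p_13, q_13); compute convergents through index 13.
Convergents (p_i = a_i*p_{i-1} + p_{i-2}, q_i = a_i*q_{i-1} + q_{i-2} with p_{-2}=0, p_{-1}=1, q_{-2}=1, q_{-1}=0):
  i=0: a_0=36, p_0 = 36*1 + 0 = 36, q_0 = 36*0 + 1 = 1.
  i=1: a_1=2, p_1 = 2*36 + 1 = 73, q_1 = 2*1 + 0 = 2.
  i=2: a_2=1, p_2 = 1*73 + 36 = 109, q_2 = 1*2 + 1 = 3.
  i=3: a_3=2, p_3 = 2*109 + 73 = 291, q_3 = 2*3 + 2 = 8.
  i=4: a_4=7, p_4 = 7*291 + 109 = 2146, q_4 = 7*8 + 3 = 59.
  i=5: a_5=1, p_5 = 1*2146 + 291 = 2437, q_5 = 1*59 + 8 = 67.
  i=6: a_6=2, p_6 = 2*2437 + 2146 = 7020, q_6 = 2*67 + 59 = 193.
  i=7: a_7=2, p_7 = 2*7020 + 2437 = 16477, q_7 = 2*193 + 67 = 453.
  i=8: a_8=2, p_8 = 2*16477 + 7020 = 39974, q_8 = 2*453 + 193 = 1099.
  i=9: a_9=1, p_9 = 1*39974 + 16477 = 56451, q_9 = 1*1099 + 453 = 1552.
  i=10: a_10=7, p_10 = 7*56451 + 39974 = 435131, q_10 = 7*1552 + 1099 = 11963.
  i=11: a_11=2, p_11 = 2*435131 + 56451 = 926713, q_11 = 2*11963 + 1552 = 25478.
  i=12: a_12=1, p_12 = 1*926713 + 435131 = 1361844, q_12 = 1*25478 + 11963 = 37441.
  i=13: a_13=2, p_13 = 2*1361844 + 926713 = 3650401, q_13 = 2*37441 + 25478 = 100360.
Check: 3650401^2 - 1323*100360^2 = 13325427460801 - 13325427460800 = 1, so (x, y) = (3650401, 100360) solves the equation, and by the theorem it is the least positive solution.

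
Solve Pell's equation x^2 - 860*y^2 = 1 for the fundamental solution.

First expand sqrt(860) as a continued fraction. With x_i = (sqrt(860) + m_i)/d_i and (m_0, d_0) = (0, 1): a_0 = floor(sqrt(860)) = 29, since 29^2 = 841 <= 860 < 900 = 30^2.
Iterate m_{i+1} = d_i*a_i - m_i, d_{i+1} = (860 - m_{i+1}^2)/d_i, a_{i+1} = floor((a_0 + m_{i+1})/d_{i+1}):
  m_1 = 1*29 - 0 = 29, d_1 = (860 - 29^2)/1 = 19/1 = 19, a_1 = floor((29 + 29)/19) = 3.
  m_2 = 19*3 - 29 = 28, d_2 = (860 - 28^2)/19 = 76/19 = 4, a_2 = floor((29 + 28)/4) = 14.
  m_3 = 4*14 - 28 = 28, d_3 = (860 - 28^2)/4 = 76/4 = 19, a_3 = floor((29 + 28)/19) = 3.
  m_4 = 19*3 - 28 = 29, d_4 = (860 - 29^2)/19 = 19/19 = 1, a_4 = floor((29 + 29)/1) = 58.
  m_5 = 1*58 - 29 = 29, d_5 = (860 - 29^2)/1 = 19/1 = 19: (m_5, d_5) = (m_1, d_1) = (29, 19), so from here the quotients repeat a_1, ..., a_4; the period length is 4.
So sqrt(860) = [29; (3, 14, 3, 58)] with period length k = 4.
k is even, so the fundamental solution of x^2 - 860y^2 = 1 is (p_{k-1}, q_{k-1}) = (p_3, q_3); compute convergents through index 3.
Convergents (p_i = a_i*p_{i-1} + p_{i-2}, q_i = a_i*q_{i-1} + q_{i-2} with p_{-2}=0, p_{-1}=1, q_{-2}=1, q_{-1}=0):
  i=0: a_0=29, p_0 = 29*1 + 0 = 29, q_0 = 29*0 + 1 = 1.
  i=1: a_1=3, p_1 = 3*29 + 1 = 88, q_1 = 3*1 + 0 = 3.
  i=2: a_2=14, p_2 = 14*88 + 29 = 1261, q_2 = 14*3 + 1 = 43.
  i=3: a_3=3, p_3 = 3*1261 + 88 = 3871, q_3 = 3*43 + 3 = 132.
Check: 3871^2 - 860*132^2 = 14984641 - 14984640 = 1, so (x, y) = (3871, 132) solves the equation, and by the theorem it is the least positive solution.

(x, y) = (3871, 132)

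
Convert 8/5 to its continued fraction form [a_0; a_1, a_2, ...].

[1; 1, 1, 2]

Run the Euclidean algorithm on 8 and 5; the successive quotients are the partial quotients a_0, a_1, ... (each step inverts the fractional part left over by the previous one):
  8 = 1*5 + 3, so a_0 = 1.
  5 = 1*3 + 2, so a_1 = 1.
  3 = 1*2 + 1, so a_2 = 1.
  2 = 2*1 + 0, so a_3 = 2.
The remainder reaches 0 after 4 divisions, so the expansion has 4 partial quotients, read off in order.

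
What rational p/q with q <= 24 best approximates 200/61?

59/18

Expand x = 200/61 as a continued fraction with the Euclidean algorithm:
  200 = 3*61 + 17, so a_0 = 3.
  61 = 3*17 + 10, so a_1 = 3.
  17 = 1*10 + 7, so a_2 = 1.
  10 = 1*7 + 3, so a_3 = 1.
  7 = 2*3 + 1, so a_4 = 2.
  3 = 3*1 + 0, so a_5 = 3.
so x = [3; 3, 1, 1, 2, 3].
Convergents (p_i = a_i*p_{i-1} + p_{i-2}, q_i = a_i*q_{i-1} + q_{i-2} with p_{-2}=0, p_{-1}=1, q_{-2}=1, q_{-1}=0), until the denominator exceeds 24:
  i=0: a_0=3, p_0 = 3*1 + 0 = 3, q_0 = 3*0 + 1 = 1.
  i=1: a_1=3, p_1 = 3*3 + 1 = 10, q_1 = 3*1 + 0 = 3.
  i=2: a_2=1, p_2 = 1*10 + 3 = 13, q_2 = 1*3 + 1 = 4.
  i=3: a_3=1, p_3 = 1*13 + 10 = 23, q_3 = 1*4 + 3 = 7.
  i=4: a_4=2, p_4 = 2*23 + 13 = 59, q_4 = 2*7 + 4 = 18.
  i=5: a_5=3, p_5 = 3*59 + 23 = 200, q_5 = 3*18 + 7 = 61.
q_5 = 61 > 24, so the last convergent with denominator <= 24 is p_4/q_4 = 59/18.
The closest fraction with denominator <= 24 is either p_4/q_4 or the intermediate fraction (k*p_4 + p_3)/(k*q_4 + q_3) with the largest k >= 1 whose denominator stays <= 24; these approach x as k grows, and every other convergent or intermediate fraction in range is farther away.
Largest k: floor((24 - q_3)/q_4) = floor((24 - 7)/18) = 0.
Since k = 0, no intermediate fraction beyond p_4/q_4 has denominator <= 24, so the convergent 59/18 is the closest (its error is |200*18 - 59*61|/(61*18) = 1/1098).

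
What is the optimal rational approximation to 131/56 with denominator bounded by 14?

7/3

Expand x = 131/56 as a continued fraction with the Euclidean algorithm:
  131 = 2*56 + 19, so a_0 = 2.
  56 = 2*19 + 18, so a_1 = 2.
  19 = 1*18 + 1, so a_2 = 1.
  18 = 18*1 + 0, so a_3 = 18.
so x = [2; 2, 1, 18].
Convergents (p_i = a_i*p_{i-1} + p_{i-2}, q_i = a_i*q_{i-1} + q_{i-2} with p_{-2}=0, p_{-1}=1, q_{-2}=1, q_{-1}=0), until the denominator exceeds 14:
  i=0: a_0=2, p_0 = 2*1 + 0 = 2, q_0 = 2*0 + 1 = 1.
  i=1: a_1=2, p_1 = 2*2 + 1 = 5, q_1 = 2*1 + 0 = 2.
  i=2: a_2=1, p_2 = 1*5 + 2 = 7, q_2 = 1*2 + 1 = 3.
  i=3: a_3=18, p_3 = 18*7 + 5 = 131, q_3 = 18*3 + 2 = 56.
q_3 = 56 > 14, so the last convergent with denominator <= 14 is p_2/q_2 = 7/3.
The closest fraction with denominator <= 14 is either p_2/q_2 or the intermediate fraction (k*p_2 + p_1)/(k*q_2 + q_1) with the largest k >= 1 whose denominator stays <= 14; these approach x as k grows, and every other convergent or intermediate fraction in range is farther away.
Largest k: floor((14 - q_1)/q_2) = floor((14 - 2)/3) = 4.
That gives (4*7 + 5)/(4*3 + 2) = 33/14.
Compare the errors: |x - 7/3| = |131*3 - 7*56|/(56*3) = 1/168, and |x - 33/14| = |131*14 - 33*56|/(56*14) = 14/784.
Cross-multiplying, 1*784 = 784 < 2352 = 14*168, so 1/168 is smaller: the convergent 7/3 is closer to x than 33/14.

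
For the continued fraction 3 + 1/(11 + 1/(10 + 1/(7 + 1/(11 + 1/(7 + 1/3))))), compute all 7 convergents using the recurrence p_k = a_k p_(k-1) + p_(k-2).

Using the convergent recurrence p_i = a_i*p_{i-1} + p_{i-2}, q_i = a_i*q_{i-1} + q_{i-2} with p_{-2}=0, p_{-1}=1, q_{-2}=1, q_{-1}=0:
  i=0: a_0=3, p_0 = 3*1 + 0 = 3, q_0 = 3*0 + 1 = 1.
  i=1: a_1=11, p_1 = 11*3 + 1 = 34, q_1 = 11*1 + 0 = 11.
  i=2: a_2=10, p_2 = 10*34 + 3 = 343, q_2 = 10*11 + 1 = 111.
  i=3: a_3=7, p_3 = 7*343 + 34 = 2435, q_3 = 7*111 + 11 = 788.
  i=4: a_4=11, p_4 = 11*2435 + 343 = 27128, q_4 = 11*788 + 111 = 8779.
  i=5: a_5=7, p_5 = 7*27128 + 2435 = 192331, q_5 = 7*8779 + 788 = 62241.
  i=6: a_6=3, p_6 = 3*192331 + 27128 = 604121, q_6 = 3*62241 + 8779 = 195502.

3/1, 34/11, 343/111, 2435/788, 27128/8779, 192331/62241, 604121/195502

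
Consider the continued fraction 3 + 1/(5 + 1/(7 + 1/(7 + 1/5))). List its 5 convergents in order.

3/1, 16/5, 115/36, 821/257, 4220/1321

Using the convergent recurrence p_i = a_i*p_{i-1} + p_{i-2}, q_i = a_i*q_{i-1} + q_{i-2} with p_{-2}=0, p_{-1}=1, q_{-2}=1, q_{-1}=0:
  i=0: a_0=3, p_0 = 3*1 + 0 = 3, q_0 = 3*0 + 1 = 1.
  i=1: a_1=5, p_1 = 5*3 + 1 = 16, q_1 = 5*1 + 0 = 5.
  i=2: a_2=7, p_2 = 7*16 + 3 = 115, q_2 = 7*5 + 1 = 36.
  i=3: a_3=7, p_3 = 7*115 + 16 = 821, q_3 = 7*36 + 5 = 257.
  i=4: a_4=5, p_4 = 5*821 + 115 = 4220, q_4 = 5*257 + 36 = 1321.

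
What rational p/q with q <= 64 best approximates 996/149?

127/19

Expand x = 996/149 as a continued fraction with the Euclidean algorithm:
  996 = 6*149 + 102, so a_0 = 6.
  149 = 1*102 + 47, so a_1 = 1.
  102 = 2*47 + 8, so a_2 = 2.
  47 = 5*8 + 7, so a_3 = 5.
  8 = 1*7 + 1, so a_4 = 1.
  7 = 7*1 + 0, so a_5 = 7.
so x = [6; 1, 2, 5, 1, 7].
Convergents (p_i = a_i*p_{i-1} + p_{i-2}, q_i = a_i*q_{i-1} + q_{i-2} with p_{-2}=0, p_{-1}=1, q_{-2}=1, q_{-1}=0), until the denominator exceeds 64:
  i=0: a_0=6, p_0 = 6*1 + 0 = 6, q_0 = 6*0 + 1 = 1.
  i=1: a_1=1, p_1 = 1*6 + 1 = 7, q_1 = 1*1 + 0 = 1.
  i=2: a_2=2, p_2 = 2*7 + 6 = 20, q_2 = 2*1 + 1 = 3.
  i=3: a_3=5, p_3 = 5*20 + 7 = 107, q_3 = 5*3 + 1 = 16.
  i=4: a_4=1, p_4 = 1*107 + 20 = 127, q_4 = 1*16 + 3 = 19.
  i=5: a_5=7, p_5 = 7*127 + 107 = 996, q_5 = 7*19 + 16 = 149.
q_5 = 149 > 64, so the last convergent with denominator <= 64 is p_4/q_4 = 127/19.
The closest fraction with denominator <= 64 is either p_4/q_4 or the intermediate fraction (k*p_4 + p_3)/(k*q_4 + q_3) with the largest k >= 1 whose denominator stays <= 64; these approach x as k grows, and every other convergent or intermediate fraction in range is farther away.
Largest k: floor((64 - q_3)/q_4) = floor((64 - 16)/19) = 2.
That gives (2*127 + 107)/(2*19 + 16) = 361/54.
Compare the errors: |x - 127/19| = |996*19 - 127*149|/(149*19) = 1/2831, and |x - 361/54| = |996*54 - 361*149|/(149*54) = 5/8046.
Cross-multiplying, 1*8046 = 8046 < 14155 = 5*2831, so 1/2831 is smaller: the convergent 127/19 is closer to x than 361/54.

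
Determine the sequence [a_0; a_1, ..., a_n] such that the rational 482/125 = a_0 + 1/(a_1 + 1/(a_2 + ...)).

Run the Euclidean algorithm on 482 and 125; the successive quotients are the partial quotients a_0, a_1, ... (each step inverts the fractional part left over by the previous one):
  482 = 3*125 + 107, so a_0 = 3.
  125 = 1*107 + 18, so a_1 = 1.
  107 = 5*18 + 17, so a_2 = 5.
  18 = 1*17 + 1, so a_3 = 1.
  17 = 17*1 + 0, so a_4 = 17.
The remainder reaches 0 after 5 divisions, so the expansion has 5 partial quotients, read off in order.

[3; 1, 5, 1, 17]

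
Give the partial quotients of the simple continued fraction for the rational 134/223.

[0; 1, 1, 1, 1, 44]

Run the Euclidean algorithm on 134 and 223; the successive quotients are the partial quotients a_0, a_1, ... (each step inverts the fractional part left over by the previous one):
  134 = 0*223 + 134, so a_0 = 0.
  223 = 1*134 + 89, so a_1 = 1.
  134 = 1*89 + 45, so a_2 = 1.
  89 = 1*45 + 44, so a_3 = 1.
  45 = 1*44 + 1, so a_4 = 1.
  44 = 44*1 + 0, so a_5 = 44.
The remainder reaches 0 after 6 divisions, so the expansion has 6 partial quotients, read off in order.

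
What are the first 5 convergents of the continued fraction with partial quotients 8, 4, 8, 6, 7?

Using the convergent recurrence p_i = a_i*p_{i-1} + p_{i-2}, q_i = a_i*q_{i-1} + q_{i-2} with p_{-2}=0, p_{-1}=1, q_{-2}=1, q_{-1}=0:
  i=0: a_0=8, p_0 = 8*1 + 0 = 8, q_0 = 8*0 + 1 = 1.
  i=1: a_1=4, p_1 = 4*8 + 1 = 33, q_1 = 4*1 + 0 = 4.
  i=2: a_2=8, p_2 = 8*33 + 8 = 272, q_2 = 8*4 + 1 = 33.
  i=3: a_3=6, p_3 = 6*272 + 33 = 1665, q_3 = 6*33 + 4 = 202.
  i=4: a_4=7, p_4 = 7*1665 + 272 = 11927, q_4 = 7*202 + 33 = 1447.

8/1, 33/4, 272/33, 1665/202, 11927/1447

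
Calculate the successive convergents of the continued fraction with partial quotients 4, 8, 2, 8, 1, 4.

4/1, 33/8, 70/17, 593/144, 663/161, 3245/788

Using the convergent recurrence p_i = a_i*p_{i-1} + p_{i-2}, q_i = a_i*q_{i-1} + q_{i-2} with p_{-2}=0, p_{-1}=1, q_{-2}=1, q_{-1}=0:
  i=0: a_0=4, p_0 = 4*1 + 0 = 4, q_0 = 4*0 + 1 = 1.
  i=1: a_1=8, p_1 = 8*4 + 1 = 33, q_1 = 8*1 + 0 = 8.
  i=2: a_2=2, p_2 = 2*33 + 4 = 70, q_2 = 2*8 + 1 = 17.
  i=3: a_3=8, p_3 = 8*70 + 33 = 593, q_3 = 8*17 + 8 = 144.
  i=4: a_4=1, p_4 = 1*593 + 70 = 663, q_4 = 1*144 + 17 = 161.
  i=5: a_5=4, p_5 = 4*663 + 593 = 3245, q_5 = 4*161 + 144 = 788.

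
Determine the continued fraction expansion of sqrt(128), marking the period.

[11; (3, 5, 3, 22)]

Write x_i = (sqrt(128) + m_i)/d_i with (m_0, d_0) = (0, 1). a_0 = floor(sqrt(128)) = 11, since 11^2 = 121 <= 128 < 144 = 12^2.
Iterate m_{i+1} = d_i*a_i - m_i, d_{i+1} = (128 - m_{i+1}^2)/d_i, a_{i+1} = floor((a_0 + m_{i+1})/d_{i+1}):
  m_1 = 1*11 - 0 = 11, d_1 = (128 - 11^2)/1 = 7/1 = 7, a_1 = floor((11 + 11)/7) = 3.
  m_2 = 7*3 - 11 = 10, d_2 = (128 - 10^2)/7 = 28/7 = 4, a_2 = floor((11 + 10)/4) = 5.
  m_3 = 4*5 - 10 = 10, d_3 = (128 - 10^2)/4 = 28/4 = 7, a_3 = floor((11 + 10)/7) = 3.
  m_4 = 7*3 - 10 = 11, d_4 = (128 - 11^2)/7 = 7/7 = 1, a_4 = floor((11 + 11)/1) = 22.
  m_5 = 1*22 - 11 = 11, d_5 = (128 - 11^2)/1 = 7/1 = 7: (m_5, d_5) = (m_1, d_1) = (11, 7), so from here the quotients repeat a_1, ..., a_4; the period length is 4.
Hence the expansion of sqrt(128) is a_0 = 11 followed by the repeating block 3, 5, 3, 22 (period 4).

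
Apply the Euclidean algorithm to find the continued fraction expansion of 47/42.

Run the Euclidean algorithm on 47 and 42; the successive quotients are the partial quotients a_0, a_1, ... (each step inverts the fractional part left over by the previous one):
  47 = 1*42 + 5, so a_0 = 1.
  42 = 8*5 + 2, so a_1 = 8.
  5 = 2*2 + 1, so a_2 = 2.
  2 = 2*1 + 0, so a_3 = 2.
The remainder reaches 0 after 4 divisions, so the expansion has 4 partial quotients, read off in order.

[1; 8, 2, 2]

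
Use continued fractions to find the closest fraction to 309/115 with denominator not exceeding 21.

Expand x = 309/115 as a continued fraction with the Euclidean algorithm:
  309 = 2*115 + 79, so a_0 = 2.
  115 = 1*79 + 36, so a_1 = 1.
  79 = 2*36 + 7, so a_2 = 2.
  36 = 5*7 + 1, so a_3 = 5.
  7 = 7*1 + 0, so a_4 = 7.
so x = [2; 1, 2, 5, 7].
Convergents (p_i = a_i*p_{i-1} + p_{i-2}, q_i = a_i*q_{i-1} + q_{i-2} with p_{-2}=0, p_{-1}=1, q_{-2}=1, q_{-1}=0), until the denominator exceeds 21:
  i=0: a_0=2, p_0 = 2*1 + 0 = 2, q_0 = 2*0 + 1 = 1.
  i=1: a_1=1, p_1 = 1*2 + 1 = 3, q_1 = 1*1 + 0 = 1.
  i=2: a_2=2, p_2 = 2*3 + 2 = 8, q_2 = 2*1 + 1 = 3.
  i=3: a_3=5, p_3 = 5*8 + 3 = 43, q_3 = 5*3 + 1 = 16.
  i=4: a_4=7, p_4 = 7*43 + 8 = 309, q_4 = 7*16 + 3 = 115.
q_4 = 115 > 21, so the last convergent with denominator <= 21 is p_3/q_3 = 43/16.
The closest fraction with denominator <= 21 is either p_3/q_3 or the intermediate fraction (k*p_3 + p_2)/(k*q_3 + q_2) with the largest k >= 1 whose denominator stays <= 21; these approach x as k grows, and every other convergent or intermediate fraction in range is farther away.
Largest k: floor((21 - q_2)/q_3) = floor((21 - 3)/16) = 1.
That gives (1*43 + 8)/(1*16 + 3) = 51/19.
Compare the errors: |x - 43/16| = |309*16 - 43*115|/(115*16) = 1/1840, and |x - 51/19| = |309*19 - 51*115|/(115*19) = 6/2185.
Cross-multiplying, 1*2185 = 2185 < 11040 = 6*1840, so 1/1840 is smaller: the convergent 43/16 is closer to x than 51/19.

43/16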